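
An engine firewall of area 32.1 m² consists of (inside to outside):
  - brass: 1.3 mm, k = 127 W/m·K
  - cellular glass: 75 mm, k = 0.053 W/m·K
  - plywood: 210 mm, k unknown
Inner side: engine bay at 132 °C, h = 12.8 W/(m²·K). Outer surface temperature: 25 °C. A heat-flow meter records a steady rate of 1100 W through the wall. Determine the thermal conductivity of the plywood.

Using the resistance-network approach (series):
R_inner film = 1/(h_i·A) = 1/(12.8×32.1) = 0.002434 K/W
R_brass = L/(kA) = 0.0013/(127×32.1) = 3.189×10^-7 K/W
R_cellular glass = L/(kA) = 0.075/(0.053×32.1) = 0.04408 K/W
Sum of known resistances R_other = 0.04652 K/W
Total R = ΔT/Q = 107/1100 = 0.09727 K/W
R_plywood = R_total − R_other = 0.05075 K/W
k = L/(R·A) = 0.21/(0.05075×32.1)

k ≈ 0.129 W/(m·K)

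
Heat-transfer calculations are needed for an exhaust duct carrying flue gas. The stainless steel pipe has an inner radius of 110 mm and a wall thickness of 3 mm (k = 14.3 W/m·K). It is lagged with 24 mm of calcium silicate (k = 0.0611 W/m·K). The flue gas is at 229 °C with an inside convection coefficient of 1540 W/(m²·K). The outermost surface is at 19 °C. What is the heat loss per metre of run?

Radial resistances (cylindrical: R_cond = ln(r_o/r_i)/(2πkL), R_conv = 1/(h·2πrL)):
R_inner film = 1/(h_i·2πr₁L) = 1/(1540×2π×0.11×1) = 9.395×10^-4 K/W
R_stainless steel pipe wall = ln(113/110)/(2π×14.3×1) = 2.995×10^-4 K/W
R_calcium silicate = ln(137/113)/(2π×0.0611×1) = 0.5017 K/W
R_total = 0.5029 K/W
Q = ΔT/R_total = 210/0.5029

q′ ≈ 418 W/m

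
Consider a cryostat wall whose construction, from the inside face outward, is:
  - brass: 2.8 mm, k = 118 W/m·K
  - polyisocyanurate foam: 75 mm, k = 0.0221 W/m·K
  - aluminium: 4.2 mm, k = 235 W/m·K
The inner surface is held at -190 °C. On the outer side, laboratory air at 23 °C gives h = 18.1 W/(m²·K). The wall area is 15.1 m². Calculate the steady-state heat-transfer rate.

Q ≈ 933 W

Model the wall as resistances in series:
R_brass = L/(kA) = 0.0028/(118×15.1) = 1.571×10^-6 K/W
R_polyisocyanurate foam = L/(kA) = 0.075/(0.0221×15.1) = 0.2247 K/W
R_aluminium = L/(kA) = 0.0042/(235×15.1) = 1.184×10^-6 K/W
R_outer film = 1/(h_o·A) = 1/(18.1×15.1) = 0.003659 K/W
R_total = 0.2284 K/W
Q = ΔT / R_total = 213 / 0.2284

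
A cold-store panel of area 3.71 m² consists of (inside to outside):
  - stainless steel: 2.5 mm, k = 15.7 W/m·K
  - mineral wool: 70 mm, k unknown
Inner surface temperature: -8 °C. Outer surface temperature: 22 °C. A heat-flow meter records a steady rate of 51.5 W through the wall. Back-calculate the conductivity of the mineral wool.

Model the wall as resistances in series:
R_stainless steel = L/(kA) = 0.0025/(15.7×3.71) = 4.292×10^-5 K/W
Sum of known resistances R_other = 4.292×10^-5 K/W
Total R = ΔT/Q = 30/51.5 = 0.5825 K/W
R_mineral wool = R_total − R_other = 0.5825 K/W
k = L/(R·A) = 0.07/(0.5825×3.71)

k ≈ 0.0324 W/(m·K)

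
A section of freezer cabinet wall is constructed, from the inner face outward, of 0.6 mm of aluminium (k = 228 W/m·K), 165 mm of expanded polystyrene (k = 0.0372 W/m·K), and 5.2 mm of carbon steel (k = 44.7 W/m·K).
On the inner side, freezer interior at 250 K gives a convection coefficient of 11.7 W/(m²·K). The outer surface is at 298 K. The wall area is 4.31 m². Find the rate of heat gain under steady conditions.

Treating each layer as a thermal resistance in series:
R_inner film = 1/(h_i·A) = 1/(11.7×4.31) = 0.01983 K/W
R_aluminium = L/(kA) = 0.0006/(228×4.31) = 6.106×10^-7 K/W
R_expanded polystyrene = L/(kA) = 0.165/(0.0372×4.31) = 1.029 K/W
R_carbon steel = L/(kA) = 0.0052/(44.7×4.31) = 2.699×10^-5 K/W
R_total = 1.049 K/W
Q = ΔT / R_total = 48 / 1.049

Q ≈ 45.8 W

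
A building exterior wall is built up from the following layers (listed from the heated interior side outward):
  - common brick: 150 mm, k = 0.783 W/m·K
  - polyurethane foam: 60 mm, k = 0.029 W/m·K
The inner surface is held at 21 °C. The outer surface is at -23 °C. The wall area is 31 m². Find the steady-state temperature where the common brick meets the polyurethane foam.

T ≈ 17.3 °C

Thermal resistances in series:
R_common brick = L/(kA) = 0.15/(0.783×31) = 0.00618 K/W
R_polyurethane foam = L/(kA) = 0.06/(0.029×31) = 0.06674 K/W
R_total = 0.07292 K/W;  Q = ΔT/R_total = 44/0.07292 = 603.4 W
T_interface = T_inner − Q·ΣR(inner→interface) = 21 − 603×0.00618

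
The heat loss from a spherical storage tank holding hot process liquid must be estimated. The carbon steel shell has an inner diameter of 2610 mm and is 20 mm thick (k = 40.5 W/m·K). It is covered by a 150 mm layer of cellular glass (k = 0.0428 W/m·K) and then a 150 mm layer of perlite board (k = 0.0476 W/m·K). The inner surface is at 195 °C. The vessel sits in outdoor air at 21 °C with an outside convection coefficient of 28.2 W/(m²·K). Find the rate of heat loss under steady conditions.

Radial (spherical) resistances in series:
R_carbon steel shell = (1/1.305 − 1/1.325)/(4π×40.5) = 2.273×10^-5 K/W
R_cellular glass = (1/1.325 − 1/1.475)/(4π×0.0428) = 0.1427 K/W
R_perlite board = (1/1.475 − 1/1.625)/(4π×0.0476) = 0.1046 K/W
R_outer film = 1/(h·4πr_o²) = 1/(28.2×4π×1.625²) = 0.001069 K/W
R_total = 0.2484 K/W
Q = ΔT/R_total = 174/0.2484

Q ≈ 700 W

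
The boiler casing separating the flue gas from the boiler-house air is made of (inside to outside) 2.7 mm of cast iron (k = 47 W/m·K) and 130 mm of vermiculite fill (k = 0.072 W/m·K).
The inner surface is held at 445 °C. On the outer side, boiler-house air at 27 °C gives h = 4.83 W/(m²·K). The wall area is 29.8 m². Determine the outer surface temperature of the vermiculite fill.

Thermal resistances in series:
R_cast iron = L/(kA) = 0.0027/(47×29.8) = 1.928×10^-6 K/W
R_vermiculite fill = L/(kA) = 0.13/(0.072×29.8) = 0.06059 K/W
R_outer film = 1/(h_o·A) = 1/(4.83×29.8) = 0.006948 K/W
R_total = 0.06754 K/W;  Q = ΔT/R_total = 418/0.06754 = 6189 W
T_interface = T_inner − Q·ΣR(inner→interface) = 445 − 6190×0.06059

T ≈ 70 °C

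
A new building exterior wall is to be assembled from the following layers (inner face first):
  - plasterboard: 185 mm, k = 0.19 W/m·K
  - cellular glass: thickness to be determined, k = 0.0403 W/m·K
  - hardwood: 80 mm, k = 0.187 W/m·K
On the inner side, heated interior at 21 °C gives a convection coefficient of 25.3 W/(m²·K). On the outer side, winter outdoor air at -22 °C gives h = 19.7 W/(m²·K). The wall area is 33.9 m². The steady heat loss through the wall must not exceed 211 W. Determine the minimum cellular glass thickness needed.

Model the wall as resistances in series:
R_inner film = 1/(h_i·A) = 1/(25.3×33.9) = 0.001166 K/W
R_plasterboard = L/(kA) = 0.185/(0.19×33.9) = 0.02872 K/W
R_hardwood = L/(kA) = 0.08/(0.187×33.9) = 0.01262 K/W
R_outer film = 1/(h_o·A) = 1/(19.7×33.9) = 0.001497 K/W
Sum of the known resistances R_other = 0.04401 K/W
Required total resistance R_tot = ΔT/Q_allow = 43/211 = 0.2038 K/W
R_cellular glass = R_tot − R_other = 0.1598 K/W
L = R·k·A = 0.1598×0.0403×33.9

L ≈ 218 mm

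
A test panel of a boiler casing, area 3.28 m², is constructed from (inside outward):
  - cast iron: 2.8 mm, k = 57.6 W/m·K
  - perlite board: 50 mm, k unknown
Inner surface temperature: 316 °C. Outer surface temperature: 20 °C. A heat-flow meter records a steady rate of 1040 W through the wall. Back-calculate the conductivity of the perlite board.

Using the resistance-network approach (series):
R_cast iron = L/(kA) = 0.0028/(57.6×3.28) = 1.482×10^-5 K/W
Sum of known resistances R_other = 1.482×10^-5 K/W
Total R = ΔT/Q = 296/1040 = 0.2846 K/W
R_perlite board = R_total − R_other = 0.2846 K/W
k = L/(R·A) = 0.05/(0.2846×3.28)

k ≈ 0.0536 W/(m·K)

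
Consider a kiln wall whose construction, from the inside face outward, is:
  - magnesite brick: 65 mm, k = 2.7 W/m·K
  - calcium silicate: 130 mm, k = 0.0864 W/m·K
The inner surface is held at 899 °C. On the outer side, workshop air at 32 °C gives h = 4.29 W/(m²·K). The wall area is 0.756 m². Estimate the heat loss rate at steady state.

Q ≈ 372 W

Treating each layer as a thermal resistance in series:
R_magnesite brick = L/(kA) = 0.065/(2.7×0.756) = 0.03184 K/W
R_calcium silicate = L/(kA) = 0.13/(0.0864×0.756) = 1.99 K/W
R_outer film = 1/(h_o·A) = 1/(4.29×0.756) = 0.3083 K/W
R_total = 2.33 K/W
Q = ΔT / R_total = 867 / 2.33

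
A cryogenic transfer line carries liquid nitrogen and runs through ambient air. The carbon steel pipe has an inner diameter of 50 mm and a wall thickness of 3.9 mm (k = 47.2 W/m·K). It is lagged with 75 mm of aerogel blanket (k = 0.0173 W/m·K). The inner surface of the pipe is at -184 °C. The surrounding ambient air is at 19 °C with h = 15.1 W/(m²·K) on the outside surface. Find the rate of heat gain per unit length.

q′ ≈ 17.1 W/m

Per-layer cylindrical resistances, series-summed:
R_carbon steel pipe wall = ln(28.9/25)/(2π×47.2×1) = 4.888×10^-4 K/W
R_aerogel blanket = ln(103.9/28.9)/(2π×0.0173×1) = 11.77 K/W
R_outer film = 1/(h_o·2πr_oL) = 1/(15.1×2π×0.1039×1) = 0.1014 K/W
R_total = 11.87 K/W
Q = ΔT/R_total = 203/11.87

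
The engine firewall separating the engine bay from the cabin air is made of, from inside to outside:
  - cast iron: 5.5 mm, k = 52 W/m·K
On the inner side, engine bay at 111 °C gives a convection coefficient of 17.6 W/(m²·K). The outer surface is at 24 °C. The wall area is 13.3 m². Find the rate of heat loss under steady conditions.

Q ≈ 20300 W

Model the wall as resistances in series:
R_inner film = 1/(h_i·A) = 1/(17.6×13.3) = 0.004272 K/W
R_cast iron = L/(kA) = 0.0055/(52×13.3) = 7.953×10^-6 K/W
R_total = 0.00428 K/W
Q = ΔT / R_total = 87 / 0.00428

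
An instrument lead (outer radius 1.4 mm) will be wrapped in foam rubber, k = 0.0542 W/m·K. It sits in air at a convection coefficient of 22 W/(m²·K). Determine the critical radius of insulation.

For a cylinder r_cr = k/h = 0.0542/22
r_cr = 2.46 mm; since the bare radius (1.4 mm) is below r_cr, adding a thin layer of insulation will *increase* heat loss.

r_cr ≈ 2.46 mm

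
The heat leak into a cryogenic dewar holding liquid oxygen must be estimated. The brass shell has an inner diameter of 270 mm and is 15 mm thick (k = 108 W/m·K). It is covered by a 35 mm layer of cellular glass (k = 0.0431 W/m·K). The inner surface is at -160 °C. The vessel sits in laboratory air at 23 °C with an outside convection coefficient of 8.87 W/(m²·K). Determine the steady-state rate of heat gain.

Q ≈ 70.6 W

Spherical conduction: R = (1/r_in − 1/r_out)/(4πk) per layer; series-sum.
R_brass shell = (1/0.135 − 1/0.15)/(4π×108) = 5.458×10^-4 K/W
R_cellular glass = (1/0.15 − 1/0.185)/(4π×0.0431) = 2.329 K/W
R_outer film = 1/(h·4πr_o²) = 1/(8.87×4π×0.185²) = 0.2621 K/W
R_total = 2.591 K/W
Q = ΔT/R_total = 183/2.591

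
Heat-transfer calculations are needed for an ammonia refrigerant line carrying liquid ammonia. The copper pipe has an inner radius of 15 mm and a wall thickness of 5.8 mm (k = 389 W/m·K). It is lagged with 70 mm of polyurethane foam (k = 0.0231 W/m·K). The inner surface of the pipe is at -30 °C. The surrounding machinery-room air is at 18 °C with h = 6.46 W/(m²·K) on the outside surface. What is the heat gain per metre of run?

q′ ≈ 4.6 W/m

Per-layer cylindrical resistances, series-summed:
R_copper pipe wall = ln(20.8/15)/(2π×389×1) = 1.337×10^-4 K/W
R_polyurethane foam = ln(90.8/20.8)/(2π×0.0231×1) = 10.15 K/W
R_outer film = 1/(h_o·2πr_oL) = 1/(6.46×2π×0.0908×1) = 0.2713 K/W
R_total = 10.43 K/W
Q = ΔT/R_total = 48/10.43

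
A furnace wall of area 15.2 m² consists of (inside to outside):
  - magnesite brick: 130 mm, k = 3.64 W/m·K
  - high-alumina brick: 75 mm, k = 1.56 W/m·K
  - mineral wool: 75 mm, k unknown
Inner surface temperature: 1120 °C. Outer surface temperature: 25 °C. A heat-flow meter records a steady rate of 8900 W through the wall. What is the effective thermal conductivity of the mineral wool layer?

k ≈ 0.042 W/(m·K)

Model the wall as resistances in series:
R_magnesite brick = L/(kA) = 0.13/(3.64×15.2) = 0.00235 K/W
R_high-alumina brick = L/(kA) = 0.075/(1.56×15.2) = 0.003163 K/W
Sum of known resistances R_other = 0.005513 K/W
Total R = ΔT/Q = 1095/8900 = 0.123 K/W
R_mineral wool = R_total − R_other = 0.1175 K/W
k = L/(R·A) = 0.075/(0.1175×15.2)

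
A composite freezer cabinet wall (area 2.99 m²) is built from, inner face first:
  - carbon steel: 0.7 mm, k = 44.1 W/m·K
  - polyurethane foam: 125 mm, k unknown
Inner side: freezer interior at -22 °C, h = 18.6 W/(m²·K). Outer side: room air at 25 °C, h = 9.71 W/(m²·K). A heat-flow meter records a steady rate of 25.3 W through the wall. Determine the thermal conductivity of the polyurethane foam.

k ≈ 0.0232 W/(m·K)

Treating each layer as a thermal resistance in series:
R_inner film = 1/(h_i·A) = 1/(18.6×2.99) = 0.01798 K/W
R_carbon steel = L/(kA) = 0.0007/(44.1×2.99) = 5.309×10^-6 K/W
R_outer film = 1/(h_o·A) = 1/(9.71×2.99) = 0.03444 K/W
Sum of known resistances R_other = 0.05243 K/W
Total R = ΔT/Q = 47/25.3 = 1.858 K/W
R_polyurethane foam = R_total − R_other = 1.805 K/W
k = L/(R·A) = 0.125/(1.805×2.99)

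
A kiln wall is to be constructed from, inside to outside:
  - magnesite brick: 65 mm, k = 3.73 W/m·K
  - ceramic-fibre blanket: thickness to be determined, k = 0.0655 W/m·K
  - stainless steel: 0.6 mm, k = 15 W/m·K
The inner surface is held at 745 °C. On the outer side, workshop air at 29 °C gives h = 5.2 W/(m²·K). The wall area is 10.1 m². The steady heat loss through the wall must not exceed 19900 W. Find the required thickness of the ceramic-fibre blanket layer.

L ≈ 10.1 mm

Series thermal resistances:
R_magnesite brick = L/(kA) = 0.065/(3.73×10.1) = 0.001725 K/W
R_stainless steel = L/(kA) = 0.0006/(15×10.1) = 3.96×10^-6 K/W
R_outer film = 1/(h_o·A) = 1/(5.2×10.1) = 0.01904 K/W
Sum of the known resistances R_other = 0.02077 K/W
Required total resistance R_tot = ΔT/Q_allow = 716/19900 = 0.03598 K/W
R_ceramic-fibre blanket = R_tot − R_other = 0.01521 K/W
L = R·k·A = 0.01521×0.0655×10.1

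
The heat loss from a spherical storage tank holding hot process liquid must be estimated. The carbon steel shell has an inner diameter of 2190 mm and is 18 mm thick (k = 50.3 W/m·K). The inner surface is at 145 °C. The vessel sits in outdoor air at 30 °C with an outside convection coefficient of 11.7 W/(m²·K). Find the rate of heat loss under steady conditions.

Radial (spherical) resistances in series:
R_carbon steel shell = (1/1.095 − 1/1.113)/(4π×50.3) = 2.337×10^-5 K/W
R_outer film = 1/(h·4πr_o²) = 1/(11.7×4π×1.113²) = 0.005491 K/W
R_total = 0.005514 K/W
Q = ΔT/R_total = 115/0.005514

Q ≈ 20900 W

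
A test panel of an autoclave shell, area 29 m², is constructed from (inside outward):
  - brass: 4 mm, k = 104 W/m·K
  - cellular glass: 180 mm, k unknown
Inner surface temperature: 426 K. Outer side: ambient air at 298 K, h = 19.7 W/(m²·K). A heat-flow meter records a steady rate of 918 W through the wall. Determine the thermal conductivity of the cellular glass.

k ≈ 0.0451 W/(m·K)

Thermal resistances in series:
R_brass = L/(kA) = 0.004/(104×29) = 1.326×10^-6 K/W
R_outer film = 1/(h_o·A) = 1/(19.7×29) = 0.00175 K/W
Sum of known resistances R_other = 0.001752 K/W
Total R = ΔT/Q = 128/918 = 0.1394 K/W
R_cellular glass = R_total − R_other = 0.1377 K/W
k = L/(R·A) = 0.18/(0.1377×29)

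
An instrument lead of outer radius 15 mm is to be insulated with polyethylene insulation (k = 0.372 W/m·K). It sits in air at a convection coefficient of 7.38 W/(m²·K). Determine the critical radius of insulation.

For a cylinder r_cr = k/h = 0.372/7.38
r_cr = 50.4 mm; since the bare radius (15 mm) is below r_cr, adding a thin layer of insulation will *increase* heat loss.

r_cr ≈ 50.4 mm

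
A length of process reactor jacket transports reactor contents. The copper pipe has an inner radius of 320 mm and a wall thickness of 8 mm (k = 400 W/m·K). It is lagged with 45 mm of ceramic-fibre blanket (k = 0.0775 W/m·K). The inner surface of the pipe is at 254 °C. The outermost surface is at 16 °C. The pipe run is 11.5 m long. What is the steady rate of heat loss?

Q ≈ 10400 W

Per-layer cylindrical resistances, series-summed:
R_copper pipe wall = ln(328/320)/(2π×400×11.5) = 8.543×10^-7 K/W
R_ceramic-fibre blanket = ln(373/328)/(2π×0.0775×11.5) = 0.02296 K/W
R_total = 0.02296 K/W
Q = ΔT/R_total = 238/0.02296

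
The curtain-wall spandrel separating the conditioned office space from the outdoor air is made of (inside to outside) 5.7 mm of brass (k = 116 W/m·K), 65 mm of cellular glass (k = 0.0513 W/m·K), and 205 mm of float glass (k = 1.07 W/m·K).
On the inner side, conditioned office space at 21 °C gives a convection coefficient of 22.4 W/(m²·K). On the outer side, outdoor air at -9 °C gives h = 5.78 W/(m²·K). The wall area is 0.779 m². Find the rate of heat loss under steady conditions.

Q ≈ 13.9 W

Series thermal resistances:
R_inner film = 1/(h_i·A) = 1/(22.4×0.779) = 0.05731 K/W
R_brass = L/(kA) = 0.0057/(116×0.779) = 6.308×10^-5 K/W
R_cellular glass = L/(kA) = 0.065/(0.0513×0.779) = 1.627 K/W
R_float glass = L/(kA) = 0.205/(1.07×0.779) = 0.2459 K/W
R_outer film = 1/(h_o·A) = 1/(5.78×0.779) = 0.2221 K/W
R_total = 2.152 K/W
Q = ΔT / R_total = 30 / 2.152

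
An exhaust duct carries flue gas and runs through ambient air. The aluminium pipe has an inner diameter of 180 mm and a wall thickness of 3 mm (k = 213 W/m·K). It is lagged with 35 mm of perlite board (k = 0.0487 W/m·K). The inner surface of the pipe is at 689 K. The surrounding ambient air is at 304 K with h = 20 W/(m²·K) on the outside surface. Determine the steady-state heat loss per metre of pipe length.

q′ ≈ 348 W/m

Cylindrical conduction, so R = ln(r₂/r₁)/(2πkL) per layer, in series:
R_aluminium pipe wall = ln(93/90)/(2π×213×1) = 2.45×10^-5 K/W
R_perlite board = ln(128/93)/(2π×0.0487×1) = 1.044 K/W
R_outer film = 1/(h_o·2πr_oL) = 1/(20×2π×0.128×1) = 0.06217 K/W
R_total = 1.106 K/W
Q = ΔT/R_total = 385/1.106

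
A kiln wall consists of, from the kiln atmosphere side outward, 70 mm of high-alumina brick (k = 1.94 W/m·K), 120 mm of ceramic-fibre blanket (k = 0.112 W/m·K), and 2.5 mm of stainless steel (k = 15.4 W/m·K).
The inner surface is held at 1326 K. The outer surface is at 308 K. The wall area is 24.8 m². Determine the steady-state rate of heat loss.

Q ≈ 22800 W

Using the resistance-network approach (series):
R_high-alumina brick = L/(kA) = 0.07/(1.94×24.8) = 0.001455 K/W
R_ceramic-fibre blanket = L/(kA) = 0.12/(0.112×24.8) = 0.0432 K/W
R_stainless steel = L/(kA) = 0.0025/(15.4×24.8) = 6.546×10^-6 K/W
R_total = 0.04466 K/W
Q = ΔT / R_total = 1018 / 0.04466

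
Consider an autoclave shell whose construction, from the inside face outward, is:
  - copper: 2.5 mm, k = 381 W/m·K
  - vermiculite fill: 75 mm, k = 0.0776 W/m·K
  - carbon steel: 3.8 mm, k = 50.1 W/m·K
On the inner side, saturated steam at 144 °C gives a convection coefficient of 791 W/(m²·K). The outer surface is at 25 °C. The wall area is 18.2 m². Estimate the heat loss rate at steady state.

Treating each layer as a thermal resistance in series:
R_inner film = 1/(h_i·A) = 1/(791×18.2) = 6.946×10^-5 K/W
R_copper = L/(kA) = 0.0025/(381×18.2) = 3.605×10^-7 K/W
R_vermiculite fill = L/(kA) = 0.075/(0.0776×18.2) = 0.0531 K/W
R_carbon steel = L/(kA) = 0.0038/(50.1×18.2) = 4.167×10^-6 K/W
R_total = 0.05318 K/W
Q = ΔT / R_total = 119 / 0.05318

Q ≈ 2240 W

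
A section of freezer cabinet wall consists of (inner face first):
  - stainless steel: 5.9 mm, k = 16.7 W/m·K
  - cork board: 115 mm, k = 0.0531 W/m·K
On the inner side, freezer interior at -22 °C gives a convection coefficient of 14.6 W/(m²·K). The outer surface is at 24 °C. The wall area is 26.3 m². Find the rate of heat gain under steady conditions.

Q ≈ 541 W

Using the resistance-network approach (series):
R_inner film = 1/(h_i·A) = 1/(14.6×26.3) = 0.002604 K/W
R_stainless steel = L/(kA) = 0.0059/(16.7×26.3) = 1.343×10^-5 K/W
R_cork board = L/(kA) = 0.115/(0.0531×26.3) = 0.08235 K/W
R_total = 0.08496 K/W
Q = ΔT / R_total = 46 / 0.08496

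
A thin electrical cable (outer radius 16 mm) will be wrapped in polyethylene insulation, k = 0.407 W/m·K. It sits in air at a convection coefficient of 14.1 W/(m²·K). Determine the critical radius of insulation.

For a cylinder r_cr = k/h = 0.407/14.1
r_cr = 28.9 mm; since the bare radius (16 mm) is below r_cr, adding a thin layer of insulation will *increase* heat loss.

r_cr ≈ 28.9 mm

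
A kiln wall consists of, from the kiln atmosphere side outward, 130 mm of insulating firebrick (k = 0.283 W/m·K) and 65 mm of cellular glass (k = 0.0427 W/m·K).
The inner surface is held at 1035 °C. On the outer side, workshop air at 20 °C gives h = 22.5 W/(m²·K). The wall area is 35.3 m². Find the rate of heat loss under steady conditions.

Q ≈ 17700 W

Series thermal resistances:
R_insulating firebrick = L/(kA) = 0.13/(0.283×35.3) = 0.01301 K/W
R_cellular glass = L/(kA) = 0.065/(0.0427×35.3) = 0.04312 K/W
R_outer film = 1/(h_o·A) = 1/(22.5×35.3) = 0.001259 K/W
R_total = 0.0574 K/W
Q = ΔT / R_total = 1015 / 0.0574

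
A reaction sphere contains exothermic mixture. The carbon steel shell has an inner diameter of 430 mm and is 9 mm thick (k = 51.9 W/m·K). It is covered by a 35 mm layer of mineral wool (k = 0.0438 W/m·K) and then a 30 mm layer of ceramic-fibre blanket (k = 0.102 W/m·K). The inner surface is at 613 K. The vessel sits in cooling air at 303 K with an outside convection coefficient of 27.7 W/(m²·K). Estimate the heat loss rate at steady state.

For a spherical shell R = (1/r₁ − 1/r₂)/(4πk); film R = 1/(h·4πr²). In series:
R_carbon steel shell = (1/0.215 − 1/0.224)/(4π×51.9) = 2.865×10^-4 K/W
R_mineral wool = (1/0.224 − 1/0.259)/(4π×0.0438) = 1.096 K/W
R_ceramic-fibre blanket = (1/0.259 − 1/0.289)/(4π×0.102) = 0.3127 K/W
R_outer film = 1/(h·4πr_o²) = 1/(27.7×4π×0.289²) = 0.0344 K/W
R_total = 1.443 K/W
Q = ΔT/R_total = 310/1.443

Q ≈ 215 W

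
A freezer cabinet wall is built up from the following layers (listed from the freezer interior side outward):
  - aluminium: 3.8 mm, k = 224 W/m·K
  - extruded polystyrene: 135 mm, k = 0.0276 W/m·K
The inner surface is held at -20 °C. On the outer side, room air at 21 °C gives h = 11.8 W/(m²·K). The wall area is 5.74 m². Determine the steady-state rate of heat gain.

Q ≈ 47.3 W

Treating each layer as a thermal resistance in series:
R_aluminium = L/(kA) = 0.0038/(224×5.74) = 2.955×10^-6 K/W
R_extruded polystyrene = L/(kA) = 0.135/(0.0276×5.74) = 0.8521 K/W
R_outer film = 1/(h_o·A) = 1/(11.8×5.74) = 0.01476 K/W
R_total = 0.8669 K/W
Q = ΔT / R_total = 41 / 0.8669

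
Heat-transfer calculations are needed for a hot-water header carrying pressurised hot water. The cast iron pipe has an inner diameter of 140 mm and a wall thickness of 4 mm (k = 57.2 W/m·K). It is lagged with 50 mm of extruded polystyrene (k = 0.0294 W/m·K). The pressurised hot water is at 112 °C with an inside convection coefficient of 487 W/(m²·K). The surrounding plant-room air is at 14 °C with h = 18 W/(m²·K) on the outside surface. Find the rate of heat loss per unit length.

Cylindrical conduction, so R = ln(r₂/r₁)/(2πkL) per layer, in series:
R_inner film = 1/(h_i·2πr₁L) = 1/(487×2π×0.07×1) = 0.004669 K/W
R_cast iron pipe wall = ln(74/70)/(2π×57.2×1) = 1.546×10^-4 K/W
R_extruded polystyrene = ln(124/74)/(2π×0.0294×1) = 2.795 K/W
R_outer film = 1/(h_o·2πr_oL) = 1/(18×2π×0.124×1) = 0.07131 K/W
R_total = 2.871 K/W
Q = ΔT/R_total = 98/2.871

q′ ≈ 34.1 W/m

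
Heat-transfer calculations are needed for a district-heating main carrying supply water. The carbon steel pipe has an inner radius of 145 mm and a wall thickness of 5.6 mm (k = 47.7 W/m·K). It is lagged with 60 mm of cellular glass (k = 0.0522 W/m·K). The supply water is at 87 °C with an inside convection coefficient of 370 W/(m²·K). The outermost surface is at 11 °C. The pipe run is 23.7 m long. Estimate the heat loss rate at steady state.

Q ≈ 1760 W

Radial resistances (cylindrical: R_cond = ln(r_o/r_i)/(2πkL), R_conv = 1/(h·2πrL)):
R_inner film = 1/(h_i·2πr₁L) = 1/(370×2π×0.145×23.7) = 1.252×10^-4 K/W
R_carbon steel pipe wall = ln(150.6/145)/(2π×47.7×23.7) = 5.335×10^-6 K/W
R_cellular glass = ln(210.6/150.6)/(2π×0.0522×23.7) = 0.04314 K/W
R_total = 0.04327 K/W
Q = ΔT/R_total = 76/0.04327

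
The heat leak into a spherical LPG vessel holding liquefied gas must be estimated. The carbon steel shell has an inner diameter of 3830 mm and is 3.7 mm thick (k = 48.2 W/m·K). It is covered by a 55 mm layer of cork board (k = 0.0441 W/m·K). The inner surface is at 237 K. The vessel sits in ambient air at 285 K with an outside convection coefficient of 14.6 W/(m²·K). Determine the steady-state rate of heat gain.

For a spherical shell R = (1/r₁ − 1/r₂)/(4πk); film R = 1/(h·4πr²). In series:
R_carbon steel shell = (1/1.915 − 1/1.9187)/(4π×48.2) = 1.663×10^-6 K/W
R_cork board = (1/1.9187 − 1/1.9737)/(4π×0.0441) = 0.02621 K/W
R_outer film = 1/(h·4πr_o²) = 1/(14.6×4π×1.9737²) = 0.001399 K/W
R_total = 0.02761 K/W
Q = ΔT/R_total = 48/0.02761

Q ≈ 1740 W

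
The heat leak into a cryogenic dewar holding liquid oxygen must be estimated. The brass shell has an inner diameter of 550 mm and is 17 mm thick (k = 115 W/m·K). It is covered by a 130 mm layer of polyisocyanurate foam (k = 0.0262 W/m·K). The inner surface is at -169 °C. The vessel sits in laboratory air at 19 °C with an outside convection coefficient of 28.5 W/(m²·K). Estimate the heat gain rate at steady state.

Q ≈ 58.4 W

For a spherical shell R = (1/r₁ − 1/r₂)/(4πk); film R = 1/(h·4πr²). In series:
R_brass shell = (1/0.275 − 1/0.292)/(4π×115) = 1.465×10^-4 K/W
R_polyisocyanurate foam = (1/0.292 − 1/0.422)/(4π×0.0262) = 3.204 K/W
R_outer film = 1/(h·4πr_o²) = 1/(28.5×4π×0.422²) = 0.01568 K/W
R_total = 3.22 K/W
Q = ΔT/R_total = 188/3.22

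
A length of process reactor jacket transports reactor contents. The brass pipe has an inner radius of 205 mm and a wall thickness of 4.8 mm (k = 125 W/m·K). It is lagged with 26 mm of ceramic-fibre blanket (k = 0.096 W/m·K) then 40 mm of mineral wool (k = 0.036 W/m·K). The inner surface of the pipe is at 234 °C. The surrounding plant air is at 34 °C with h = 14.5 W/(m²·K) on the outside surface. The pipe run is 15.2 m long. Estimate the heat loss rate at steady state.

Treating each annulus and film as a series resistance:
R_brass pipe wall = ln(209.8/205)/(2π×125×15.2) = 1.939×10^-6 K/W
R_ceramic-fibre blanket = ln(235.8/209.8)/(2π×0.096×15.2) = 0.01274 K/W
R_mineral wool = ln(275.8/235.8)/(2π×0.036×15.2) = 0.04557 K/W
R_outer film = 1/(h_o·2πr_oL) = 1/(14.5×2π×0.2758×15.2) = 0.002618 K/W
R_total = 0.06094 K/W
Q = ΔT/R_total = 200/0.06094

Q ≈ 3280 W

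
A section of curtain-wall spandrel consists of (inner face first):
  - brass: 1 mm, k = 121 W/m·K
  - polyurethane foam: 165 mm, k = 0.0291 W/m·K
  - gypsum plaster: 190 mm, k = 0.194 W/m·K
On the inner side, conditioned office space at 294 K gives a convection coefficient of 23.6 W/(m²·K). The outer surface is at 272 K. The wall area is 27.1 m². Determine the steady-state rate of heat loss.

Series thermal resistances:
R_inner film = 1/(h_i·A) = 1/(23.6×27.1) = 0.001564 K/W
R_brass = L/(kA) = 0.001/(121×27.1) = 3.05×10^-7 K/W
R_polyurethane foam = L/(kA) = 0.165/(0.0291×27.1) = 0.2092 K/W
R_gypsum plaster = L/(kA) = 0.19/(0.194×27.1) = 0.03614 K/W
R_total = 0.2469 K/W
Q = ΔT / R_total = 22 / 0.2469

Q ≈ 89.1 W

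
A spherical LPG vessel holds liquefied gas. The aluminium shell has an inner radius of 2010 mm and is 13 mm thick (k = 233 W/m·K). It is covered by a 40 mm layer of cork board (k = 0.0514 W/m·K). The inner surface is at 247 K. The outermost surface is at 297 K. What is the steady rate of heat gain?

For a spherical shell R = (1/r₁ − 1/r₂)/(4πk); film R = 1/(h·4πr²). In series:
R_aluminium shell = (1/2.01 − 1/2.023)/(4π×233) = 1.092×10^-6 K/W
R_cork board = (1/2.023 − 1/2.063)/(4π×0.0514) = 0.01484 K/W
R_total = 0.01484 K/W
Q = ΔT/R_total = 50/0.01484

Q ≈ 3370 W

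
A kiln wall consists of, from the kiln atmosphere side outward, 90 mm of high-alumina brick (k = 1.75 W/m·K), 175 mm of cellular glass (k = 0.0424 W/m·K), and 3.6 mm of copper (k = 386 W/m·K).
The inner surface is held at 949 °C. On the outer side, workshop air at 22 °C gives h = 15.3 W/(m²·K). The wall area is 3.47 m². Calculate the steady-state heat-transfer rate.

Treating each layer as a thermal resistance in series:
R_high-alumina brick = L/(kA) = 0.09/(1.75×3.47) = 0.01482 K/W
R_cellular glass = L/(kA) = 0.175/(0.0424×3.47) = 1.189 K/W
R_copper = L/(kA) = 0.0036/(386×3.47) = 2.688×10^-6 K/W
R_outer film = 1/(h_o·A) = 1/(15.3×3.47) = 0.01884 K/W
R_total = 1.223 K/W
Q = ΔT / R_total = 927 / 1.223

Q ≈ 758 W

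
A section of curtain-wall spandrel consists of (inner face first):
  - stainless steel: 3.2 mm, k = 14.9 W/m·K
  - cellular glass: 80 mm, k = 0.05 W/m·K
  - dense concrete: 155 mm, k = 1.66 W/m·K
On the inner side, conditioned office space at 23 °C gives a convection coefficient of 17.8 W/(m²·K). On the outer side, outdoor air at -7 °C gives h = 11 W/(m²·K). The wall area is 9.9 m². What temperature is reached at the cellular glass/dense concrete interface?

Using the resistance-network approach (series):
R_inner film = 1/(h_i·A) = 1/(17.8×9.9) = 0.005675 K/W
R_stainless steel = L/(kA) = 0.0032/(14.9×9.9) = 2.169×10^-5 K/W
R_cellular glass = L/(kA) = 0.08/(0.05×9.9) = 0.1616 K/W
R_dense concrete = L/(kA) = 0.155/(1.66×9.9) = 0.009432 K/W
R_outer film = 1/(h_o·A) = 1/(11×9.9) = 0.009183 K/W
R_total = 0.1859 K/W;  Q = ΔT/R_total = 30/0.1859 = 161.4 W
T_interface = T_inner − Q·ΣR(inner→interface) = 23 − 161×0.1673

T ≈ -4 °C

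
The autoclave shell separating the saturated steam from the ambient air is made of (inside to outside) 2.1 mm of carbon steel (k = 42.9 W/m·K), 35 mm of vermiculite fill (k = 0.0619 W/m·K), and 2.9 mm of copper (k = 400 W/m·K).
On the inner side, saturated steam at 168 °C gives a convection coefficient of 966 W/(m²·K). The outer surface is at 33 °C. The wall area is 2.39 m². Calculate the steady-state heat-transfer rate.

Using the resistance-network approach (series):
R_inner film = 1/(h_i·A) = 1/(966×2.39) = 4.331×10^-4 K/W
R_carbon steel = L/(kA) = 0.0021/(42.9×2.39) = 2.048×10^-5 K/W
R_vermiculite fill = L/(kA) = 0.035/(0.0619×2.39) = 0.2366 K/W
R_copper = L/(kA) = 0.0029/(400×2.39) = 3.033×10^-6 K/W
R_total = 0.237 K/W
Q = ΔT / R_total = 135 / 0.237

Q ≈ 570 W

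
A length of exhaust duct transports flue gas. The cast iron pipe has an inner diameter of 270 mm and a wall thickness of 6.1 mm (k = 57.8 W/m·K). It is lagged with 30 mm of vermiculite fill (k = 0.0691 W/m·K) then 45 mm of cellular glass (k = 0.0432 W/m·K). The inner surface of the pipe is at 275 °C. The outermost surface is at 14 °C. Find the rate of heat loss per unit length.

q′ ≈ 200 W/m

Cylindrical conduction, so R = ln(r₂/r₁)/(2πkL) per layer, in series:
R_cast iron pipe wall = ln(141.1/135)/(2π×57.8×1) = 1.217×10^-4 K/W
R_vermiculite fill = ln(171.1/141.1)/(2π×0.0691×1) = 0.444 K/W
R_cellular glass = ln(216.1/171.1)/(2π×0.0432×1) = 0.8602 K/W
R_total = 1.304 K/W
Q = ΔT/R_total = 261/1.304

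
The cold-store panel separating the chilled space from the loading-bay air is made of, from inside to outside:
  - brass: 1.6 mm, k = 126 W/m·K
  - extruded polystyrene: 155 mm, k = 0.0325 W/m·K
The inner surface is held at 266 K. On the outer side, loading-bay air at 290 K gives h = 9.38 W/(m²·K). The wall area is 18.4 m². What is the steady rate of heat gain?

Thermal resistances in series:
R_brass = L/(kA) = 0.0016/(126×18.4) = 6.901×10^-7 K/W
R_extruded polystyrene = L/(kA) = 0.155/(0.0325×18.4) = 0.2592 K/W
R_outer film = 1/(h_o·A) = 1/(9.38×18.4) = 0.005794 K/W
R_total = 0.265 K/W
Q = ΔT / R_total = 24 / 0.265

Q ≈ 90.6 W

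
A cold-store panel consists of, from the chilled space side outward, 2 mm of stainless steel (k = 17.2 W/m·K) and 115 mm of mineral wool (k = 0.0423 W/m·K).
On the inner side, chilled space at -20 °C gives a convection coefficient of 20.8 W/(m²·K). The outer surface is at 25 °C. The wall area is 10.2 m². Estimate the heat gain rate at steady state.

Thermal resistances in series:
R_inner film = 1/(h_i·A) = 1/(20.8×10.2) = 0.004713 K/W
R_stainless steel = L/(kA) = 0.002/(17.2×10.2) = 1.14×10^-5 K/W
R_mineral wool = L/(kA) = 0.115/(0.0423×10.2) = 0.2665 K/W
R_total = 0.2713 K/W
Q = ΔT / R_total = 45 / 0.2713

Q ≈ 166 W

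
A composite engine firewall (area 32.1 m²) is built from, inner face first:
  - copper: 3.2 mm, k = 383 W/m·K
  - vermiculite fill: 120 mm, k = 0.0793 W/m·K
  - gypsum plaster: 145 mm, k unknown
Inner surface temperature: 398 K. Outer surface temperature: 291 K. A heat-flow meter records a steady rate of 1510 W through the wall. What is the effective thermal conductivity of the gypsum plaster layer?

k ≈ 0.19 W/(m·K)

Using the resistance-network approach (series):
R_copper = L/(kA) = 0.0032/(383×32.1) = 2.603×10^-7 K/W
R_vermiculite fill = L/(kA) = 0.12/(0.0793×32.1) = 0.04714 K/W
Sum of known resistances R_other = 0.04714 K/W
Total R = ΔT/Q = 107/1510 = 0.07086 K/W
R_gypsum plaster = R_total − R_other = 0.02372 K/W
k = L/(R·A) = 0.145/(0.02372×32.1)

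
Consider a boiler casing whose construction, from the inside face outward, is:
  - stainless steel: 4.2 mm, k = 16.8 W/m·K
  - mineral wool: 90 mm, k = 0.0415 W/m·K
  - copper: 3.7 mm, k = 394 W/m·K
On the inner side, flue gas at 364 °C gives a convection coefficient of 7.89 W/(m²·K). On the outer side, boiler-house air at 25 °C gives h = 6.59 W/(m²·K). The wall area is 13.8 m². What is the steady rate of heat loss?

Model the wall as resistances in series:
R_inner film = 1/(h_i·A) = 1/(7.89×13.8) = 0.009184 K/W
R_stainless steel = L/(kA) = 0.0042/(16.8×13.8) = 1.812×10^-5 K/W
R_mineral wool = L/(kA) = 0.09/(0.0415×13.8) = 0.1572 K/W
R_copper = L/(kA) = 0.0037/(394×13.8) = 6.805×10^-7 K/W
R_outer film = 1/(h_o·A) = 1/(6.59×13.8) = 0.011 K/W
R_total = 0.1773 K/W
Q = ΔT / R_total = 339 / 0.1773

Q ≈ 1910 W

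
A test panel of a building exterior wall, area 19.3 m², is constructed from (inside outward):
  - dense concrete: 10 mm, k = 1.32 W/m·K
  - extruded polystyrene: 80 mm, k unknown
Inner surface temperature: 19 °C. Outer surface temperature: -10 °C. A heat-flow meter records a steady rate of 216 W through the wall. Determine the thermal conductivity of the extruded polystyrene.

k ≈ 0.031 W/(m·K)

Using the resistance-network approach (series):
R_dense concrete = L/(kA) = 0.01/(1.32×19.3) = 3.925×10^-4 K/W
Sum of known resistances R_other = 3.925×10^-4 K/W
Total R = ΔT/Q = 29/216 = 0.1343 K/W
R_extruded polystyrene = R_total − R_other = 0.1339 K/W
k = L/(R·A) = 0.08/(0.1339×19.3)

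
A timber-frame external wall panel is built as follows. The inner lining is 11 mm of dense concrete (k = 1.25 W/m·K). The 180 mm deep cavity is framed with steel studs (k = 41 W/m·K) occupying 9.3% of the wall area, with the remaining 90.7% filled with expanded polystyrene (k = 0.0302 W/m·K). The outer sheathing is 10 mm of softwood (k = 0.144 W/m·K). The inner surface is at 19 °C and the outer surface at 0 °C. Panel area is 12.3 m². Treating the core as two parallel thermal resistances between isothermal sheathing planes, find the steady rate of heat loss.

Q ≈ 1870 W

Sheathing layers in series; stud and cavity paths in parallel between them.
R_inner = 0.011/(1.25×12.3) = 7.154×10^-4 K/W
R_stud  = 0.18/(41×0.093×12.3) = 0.003838 K/W
R_cav   = 0.18/(0.0302×0.907×12.3) = 0.5343 K/W
1/R_core = 1/R_stud + 1/R_cav → R_core = 0.003811 K/W
R_outer = 0.01/(0.144×12.3) = 0.005646 K/W
R_total = 0.01017 K/W
Q = ΔT/R_total = 19/0.01017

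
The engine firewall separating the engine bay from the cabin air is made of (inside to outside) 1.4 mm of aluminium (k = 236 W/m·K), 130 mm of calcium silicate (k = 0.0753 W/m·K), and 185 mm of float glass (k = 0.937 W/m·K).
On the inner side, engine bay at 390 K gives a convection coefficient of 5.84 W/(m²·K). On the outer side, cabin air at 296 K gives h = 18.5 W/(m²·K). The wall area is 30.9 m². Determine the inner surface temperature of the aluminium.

Using the resistance-network approach (series):
R_inner film = 1/(h_i·A) = 1/(5.84×30.9) = 0.005542 K/W
R_aluminium = L/(kA) = 0.0014/(236×30.9) = 1.92×10^-7 K/W
R_calcium silicate = L/(kA) = 0.13/(0.0753×30.9) = 0.05587 K/W
R_float glass = L/(kA) = 0.185/(0.937×30.9) = 0.00639 K/W
R_outer film = 1/(h_o·A) = 1/(18.5×30.9) = 0.001749 K/W
R_total = 0.06955 K/W;  Q = ΔT/R_total = 94/0.06955 = 1352 W
T_interface = T_inner − Q·ΣR(inner→interface) = 390 − 1350×0.005542

T ≈ 383 K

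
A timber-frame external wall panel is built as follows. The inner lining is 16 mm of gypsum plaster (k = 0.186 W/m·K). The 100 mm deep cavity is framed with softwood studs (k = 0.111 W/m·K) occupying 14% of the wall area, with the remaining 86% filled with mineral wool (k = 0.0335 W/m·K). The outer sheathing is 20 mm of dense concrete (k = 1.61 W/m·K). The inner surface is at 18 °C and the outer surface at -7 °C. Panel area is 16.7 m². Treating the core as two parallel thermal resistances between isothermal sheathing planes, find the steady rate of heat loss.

Sheathing layers in series; stud and cavity paths in parallel between them.
R_inner = 0.016/(0.186×16.7) = 0.005151 K/W
R_stud  = 0.1/(0.111×0.14×16.7) = 0.3853 K/W
R_cav   = 0.1/(0.0335×0.86×16.7) = 0.2078 K/W
1/R_core = 1/R_stud + 1/R_cav → R_core = 0.135 K/W
R_outer = 0.02/(1.61×16.7) = 7.439×10^-4 K/W
R_total = 0.1409 K/W
Q = ΔT/R_total = 25/0.1409

Q ≈ 177 W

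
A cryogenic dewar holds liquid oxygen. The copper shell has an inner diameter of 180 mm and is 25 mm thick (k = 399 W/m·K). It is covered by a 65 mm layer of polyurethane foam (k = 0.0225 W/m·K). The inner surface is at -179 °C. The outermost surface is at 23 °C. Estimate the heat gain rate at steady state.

Q ≈ 18.2 W

Each spherical layer contributes R = (1/r_i − 1/r_o)/(4πk):
R_copper shell = (1/0.09 − 1/0.115)/(4π×399) = 4.817×10^-4 K/W
R_polyurethane foam = (1/0.115 − 1/0.18)/(4π×0.0225) = 11.11 K/W
R_total = 11.11 K/W
Q = ΔT/R_total = 202/11.11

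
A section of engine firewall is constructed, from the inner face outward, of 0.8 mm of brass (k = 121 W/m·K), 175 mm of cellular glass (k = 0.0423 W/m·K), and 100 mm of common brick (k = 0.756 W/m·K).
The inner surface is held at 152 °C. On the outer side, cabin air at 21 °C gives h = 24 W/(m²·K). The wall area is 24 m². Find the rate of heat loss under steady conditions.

Q ≈ 729 W

Thermal resistances in series:
R_brass = L/(kA) = 0.0008/(121×24) = 2.755×10^-7 K/W
R_cellular glass = L/(kA) = 0.175/(0.0423×24) = 0.1724 K/W
R_common brick = L/(kA) = 0.1/(0.756×24) = 0.005511 K/W
R_outer film = 1/(h_o·A) = 1/(24×24) = 0.001736 K/W
R_total = 0.1796 K/W
Q = ΔT / R_total = 131 / 0.1796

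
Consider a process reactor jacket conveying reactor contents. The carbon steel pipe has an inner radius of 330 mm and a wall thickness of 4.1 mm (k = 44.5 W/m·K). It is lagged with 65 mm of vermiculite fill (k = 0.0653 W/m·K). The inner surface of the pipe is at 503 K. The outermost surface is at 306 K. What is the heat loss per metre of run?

q′ ≈ 455 W/m

Per-layer cylindrical resistances, series-summed:
R_carbon steel pipe wall = ln(334.1/330)/(2π×44.5×1) = 4.416×10^-5 K/W
R_vermiculite fill = ln(399.1/334.1)/(2π×0.0653×1) = 0.4333 K/W
R_total = 0.4333 K/W
Q = ΔT/R_total = 197/0.4333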